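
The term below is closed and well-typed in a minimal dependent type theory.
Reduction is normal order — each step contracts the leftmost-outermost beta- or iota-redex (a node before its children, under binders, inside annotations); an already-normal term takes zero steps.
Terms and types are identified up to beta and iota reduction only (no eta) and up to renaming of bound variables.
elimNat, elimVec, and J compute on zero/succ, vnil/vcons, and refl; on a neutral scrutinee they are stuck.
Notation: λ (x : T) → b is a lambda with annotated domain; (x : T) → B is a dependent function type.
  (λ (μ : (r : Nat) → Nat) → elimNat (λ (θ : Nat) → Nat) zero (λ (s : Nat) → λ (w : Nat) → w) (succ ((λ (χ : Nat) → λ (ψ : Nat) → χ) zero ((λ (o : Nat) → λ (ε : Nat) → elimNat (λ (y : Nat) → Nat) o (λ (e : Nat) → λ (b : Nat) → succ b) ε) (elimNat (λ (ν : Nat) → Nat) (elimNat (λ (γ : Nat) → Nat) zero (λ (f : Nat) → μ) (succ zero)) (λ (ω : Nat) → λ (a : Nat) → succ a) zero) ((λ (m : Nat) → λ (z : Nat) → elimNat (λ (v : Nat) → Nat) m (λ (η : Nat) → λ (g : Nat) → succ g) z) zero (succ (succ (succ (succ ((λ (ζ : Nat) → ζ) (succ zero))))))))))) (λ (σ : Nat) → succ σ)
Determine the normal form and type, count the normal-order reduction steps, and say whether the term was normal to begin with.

reduced normal form:
  zero
inferred type:
  Nat
steps to reach normal form (normal order): 7
started in normal form: no
first redex: a beta-redex


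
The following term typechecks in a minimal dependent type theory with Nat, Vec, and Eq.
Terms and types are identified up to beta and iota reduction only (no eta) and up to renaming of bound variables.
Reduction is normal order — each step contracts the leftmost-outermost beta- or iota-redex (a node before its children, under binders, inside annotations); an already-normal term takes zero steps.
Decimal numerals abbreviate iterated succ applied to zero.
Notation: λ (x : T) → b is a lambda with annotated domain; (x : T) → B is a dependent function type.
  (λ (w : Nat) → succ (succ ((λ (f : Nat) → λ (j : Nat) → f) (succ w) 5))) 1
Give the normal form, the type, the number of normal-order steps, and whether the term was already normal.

resulting normal form:
  4
the term's type:
  Nat
normal-order step count: 3
started in normal form: no
first contracted redex: a beta-redex


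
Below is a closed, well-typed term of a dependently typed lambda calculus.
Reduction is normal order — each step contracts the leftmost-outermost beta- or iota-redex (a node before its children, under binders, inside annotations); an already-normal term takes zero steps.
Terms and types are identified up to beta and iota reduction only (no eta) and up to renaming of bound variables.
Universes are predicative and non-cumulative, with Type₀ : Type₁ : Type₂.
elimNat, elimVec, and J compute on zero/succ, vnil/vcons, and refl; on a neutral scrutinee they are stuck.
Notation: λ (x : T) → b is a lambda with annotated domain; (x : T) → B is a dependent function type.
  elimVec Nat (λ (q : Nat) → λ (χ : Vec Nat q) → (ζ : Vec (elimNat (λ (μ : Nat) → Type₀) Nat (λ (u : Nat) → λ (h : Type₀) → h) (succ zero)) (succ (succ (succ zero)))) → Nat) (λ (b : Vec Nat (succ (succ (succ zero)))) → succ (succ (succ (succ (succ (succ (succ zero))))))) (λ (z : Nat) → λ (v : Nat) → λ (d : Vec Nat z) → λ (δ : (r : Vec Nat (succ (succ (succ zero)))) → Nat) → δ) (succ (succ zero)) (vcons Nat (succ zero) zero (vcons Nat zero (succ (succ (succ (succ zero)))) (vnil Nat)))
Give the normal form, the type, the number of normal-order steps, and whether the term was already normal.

normal form:
  λ (q : Vec Nat (succ (succ (succ zero)))) → succ (succ (succ (succ (succ (succ (succ zero))))))
type:
  (q : Vec Nat (succ (succ (succ zero)))) → Nat
normal-order step count: 11
started in normal form: no
first redex: an elimVec iota-redex


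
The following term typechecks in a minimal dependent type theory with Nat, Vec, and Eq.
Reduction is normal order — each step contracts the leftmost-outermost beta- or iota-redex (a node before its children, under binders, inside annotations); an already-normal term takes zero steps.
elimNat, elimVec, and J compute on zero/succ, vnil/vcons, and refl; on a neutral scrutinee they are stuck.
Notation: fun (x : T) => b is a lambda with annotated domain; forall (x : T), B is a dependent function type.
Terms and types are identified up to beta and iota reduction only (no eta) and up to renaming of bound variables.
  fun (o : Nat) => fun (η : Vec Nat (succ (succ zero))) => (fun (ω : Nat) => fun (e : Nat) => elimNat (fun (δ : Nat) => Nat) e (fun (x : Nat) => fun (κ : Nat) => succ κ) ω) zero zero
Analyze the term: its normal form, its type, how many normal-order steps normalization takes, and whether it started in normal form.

resulting normal form:
  fun (o : Nat) => fun (η : Vec Nat (succ (succ zero))) => zero
inferred type:
  forall (o : Nat), forall (η : Vec Nat (succ (succ zero))), Nat
steps to reach normal form (normal order): 3
already normal: no
first contracted redex: a beta-redex


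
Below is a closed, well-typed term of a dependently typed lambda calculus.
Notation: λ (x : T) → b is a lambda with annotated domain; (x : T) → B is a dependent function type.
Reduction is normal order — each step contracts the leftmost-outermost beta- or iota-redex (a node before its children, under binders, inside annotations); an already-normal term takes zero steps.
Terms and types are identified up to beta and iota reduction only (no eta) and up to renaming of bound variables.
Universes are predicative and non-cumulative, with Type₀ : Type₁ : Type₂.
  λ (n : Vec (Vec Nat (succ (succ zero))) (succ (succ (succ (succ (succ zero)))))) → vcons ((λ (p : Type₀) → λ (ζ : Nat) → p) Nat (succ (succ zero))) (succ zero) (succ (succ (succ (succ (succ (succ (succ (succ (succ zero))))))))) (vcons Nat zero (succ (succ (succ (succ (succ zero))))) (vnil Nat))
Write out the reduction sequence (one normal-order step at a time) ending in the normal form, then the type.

reduction (normal order):
  λ (n : Vec (Vec Nat (succ (succ zero))) (succ (succ (succ (succ (succ zero)))))) → vcons ((λ (p : Type₀) → λ (ζ : Nat) → p) Nat (succ (succ zero))) (succ zero) (succ (succ (succ (succ (succ (succ (succ (succ (succ zero))))))))) (vcons Nat zero (succ (succ (succ (succ (succ zero))))) (vnil Nat))
  ~> λ (n : Vec (Vec Nat (succ (succ zero))) (succ (succ (succ (succ (succ zero)))))) → vcons ((λ (p : Nat) → Nat) (succ (succ zero))) (succ zero) (succ (succ (succ (succ (succ (succ (succ (succ (succ zero))))))))) (vcons Nat zero (succ (succ (succ (succ (succ zero))))) (vnil Nat))
  ~> λ (n : Vec (Vec Nat (succ (succ zero))) (succ (succ (succ (succ (succ zero)))))) → vcons Nat (succ zero) (succ (succ (succ (succ (succ (succ (succ (succ (succ zero))))))))) (vcons Nat zero (succ (succ (succ (succ (succ zero))))) (vnil Nat))
the term's type:
  (n : Vec (Vec Nat (succ (succ zero))) (succ (succ (succ (succ (succ zero)))))) → Vec Nat (succ (succ zero))


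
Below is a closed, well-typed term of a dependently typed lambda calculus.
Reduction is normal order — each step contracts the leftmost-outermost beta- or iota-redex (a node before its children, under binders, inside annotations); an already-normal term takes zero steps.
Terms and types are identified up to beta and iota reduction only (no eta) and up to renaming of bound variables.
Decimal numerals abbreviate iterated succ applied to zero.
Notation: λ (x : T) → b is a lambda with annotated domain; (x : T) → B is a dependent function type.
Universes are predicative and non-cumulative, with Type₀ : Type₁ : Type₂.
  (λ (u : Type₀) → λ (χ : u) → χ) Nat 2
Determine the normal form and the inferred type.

normal form:
  2
inferred type:
  Nat
observation: reduction starts at a beta-redex, and 2 normal-order steps reach the normal form.


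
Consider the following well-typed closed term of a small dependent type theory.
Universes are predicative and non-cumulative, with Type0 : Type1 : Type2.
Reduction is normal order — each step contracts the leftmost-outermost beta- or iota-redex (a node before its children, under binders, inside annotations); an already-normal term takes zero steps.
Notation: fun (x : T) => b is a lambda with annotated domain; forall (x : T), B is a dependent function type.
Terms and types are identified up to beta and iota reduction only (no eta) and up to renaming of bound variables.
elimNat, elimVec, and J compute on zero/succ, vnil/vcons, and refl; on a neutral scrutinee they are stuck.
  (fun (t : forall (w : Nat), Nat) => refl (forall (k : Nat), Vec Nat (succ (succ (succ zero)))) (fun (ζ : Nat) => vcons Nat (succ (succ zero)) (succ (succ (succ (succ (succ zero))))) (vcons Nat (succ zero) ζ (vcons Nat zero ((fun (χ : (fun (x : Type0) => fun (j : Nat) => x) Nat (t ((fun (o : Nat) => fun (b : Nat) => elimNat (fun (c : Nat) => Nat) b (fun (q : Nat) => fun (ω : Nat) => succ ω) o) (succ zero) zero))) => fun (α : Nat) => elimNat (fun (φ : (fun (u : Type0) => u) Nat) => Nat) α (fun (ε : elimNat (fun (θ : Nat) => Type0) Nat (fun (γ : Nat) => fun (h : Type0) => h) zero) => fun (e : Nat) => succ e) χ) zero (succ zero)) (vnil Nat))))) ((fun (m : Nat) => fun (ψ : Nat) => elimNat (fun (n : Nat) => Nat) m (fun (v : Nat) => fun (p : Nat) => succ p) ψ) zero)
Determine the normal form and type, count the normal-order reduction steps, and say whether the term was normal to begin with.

resulting normal form:
  refl (forall (t : Nat), Vec Nat (succ (succ (succ zero)))) (fun (w : Nat) => vcons Nat (succ (succ zero)) (succ (succ (succ (succ (succ zero))))) (vcons Nat (succ zero) w (vcons Nat zero (succ zero) (vnil Nat))))
the term's type:
  Eq (forall (t : Nat), Vec Nat (succ (succ (succ zero)))) (fun (w : Nat) => vcons Nat (succ (succ zero)) (succ (succ (succ (succ (succ zero))))) (vcons Nat (succ zero) w (vcons Nat zero (succ zero) (vnil Nat)))) (fun (k : Nat) => vcons Nat (succ (succ zero)) (succ (succ (succ (succ (succ zero))))) (vcons Nat (succ zero) k (vcons Nat zero (succ zero) (vnil Nat))))
reduction steps (normal order): 4
started in normal form: no
first contracted redex: a beta-redex


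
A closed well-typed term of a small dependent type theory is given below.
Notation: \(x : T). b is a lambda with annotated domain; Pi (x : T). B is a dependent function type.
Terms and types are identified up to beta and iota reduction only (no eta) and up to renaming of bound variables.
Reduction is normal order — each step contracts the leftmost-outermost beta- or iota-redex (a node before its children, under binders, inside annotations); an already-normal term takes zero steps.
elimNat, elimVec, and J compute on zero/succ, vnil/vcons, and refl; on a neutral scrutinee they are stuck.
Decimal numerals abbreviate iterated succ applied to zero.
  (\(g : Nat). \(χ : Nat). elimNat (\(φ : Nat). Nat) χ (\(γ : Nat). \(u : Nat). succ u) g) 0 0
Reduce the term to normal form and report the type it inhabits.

normal form:
  0
the term's type:
  Nat
observation: the first redex contracted is a beta-redex; the normal form is reached in 3 normal-order steps.


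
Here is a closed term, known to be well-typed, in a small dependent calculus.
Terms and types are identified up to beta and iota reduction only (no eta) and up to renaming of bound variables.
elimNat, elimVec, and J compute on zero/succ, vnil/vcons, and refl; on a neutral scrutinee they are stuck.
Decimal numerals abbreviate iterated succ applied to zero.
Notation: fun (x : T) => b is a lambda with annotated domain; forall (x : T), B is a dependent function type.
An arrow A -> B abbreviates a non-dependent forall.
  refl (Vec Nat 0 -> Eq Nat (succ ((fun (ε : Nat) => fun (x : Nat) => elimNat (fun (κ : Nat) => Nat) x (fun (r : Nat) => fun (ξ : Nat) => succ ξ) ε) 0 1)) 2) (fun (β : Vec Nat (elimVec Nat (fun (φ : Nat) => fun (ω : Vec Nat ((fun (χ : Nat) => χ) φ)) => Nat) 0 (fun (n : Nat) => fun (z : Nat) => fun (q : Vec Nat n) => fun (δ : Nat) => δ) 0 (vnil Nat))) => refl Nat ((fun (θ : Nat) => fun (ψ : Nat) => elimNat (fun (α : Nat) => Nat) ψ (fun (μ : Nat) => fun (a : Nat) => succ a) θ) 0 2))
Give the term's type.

type:
  Eq (Vec Nat 0 -> Eq Nat 2 2) (fun (ε : Vec Nat 0) => refl Nat 2) (fun (x : Vec Nat 0) => refl Nat 2)


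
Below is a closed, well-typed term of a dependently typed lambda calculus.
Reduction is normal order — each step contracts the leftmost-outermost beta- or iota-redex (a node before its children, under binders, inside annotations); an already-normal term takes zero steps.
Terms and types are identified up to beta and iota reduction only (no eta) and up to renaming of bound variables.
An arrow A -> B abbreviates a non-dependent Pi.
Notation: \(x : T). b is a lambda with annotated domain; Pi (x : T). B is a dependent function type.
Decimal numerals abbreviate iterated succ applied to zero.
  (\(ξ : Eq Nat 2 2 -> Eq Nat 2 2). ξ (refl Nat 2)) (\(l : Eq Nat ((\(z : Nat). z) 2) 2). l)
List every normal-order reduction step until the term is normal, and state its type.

normal-order reduction sequence:
  (\(ξ : Eq Nat 2 2 -> Eq Nat 2 2). ξ (refl Nat 2)) (\(l : Eq Nat ((\(z : Nat). z) 2) 2). l)
  ~> (\(ξ : Eq Nat ((\(l : Nat). l) 2) 2). ξ) (refl Nat 2)
  ~> refl Nat 2
type:
  Eq Nat 2 2


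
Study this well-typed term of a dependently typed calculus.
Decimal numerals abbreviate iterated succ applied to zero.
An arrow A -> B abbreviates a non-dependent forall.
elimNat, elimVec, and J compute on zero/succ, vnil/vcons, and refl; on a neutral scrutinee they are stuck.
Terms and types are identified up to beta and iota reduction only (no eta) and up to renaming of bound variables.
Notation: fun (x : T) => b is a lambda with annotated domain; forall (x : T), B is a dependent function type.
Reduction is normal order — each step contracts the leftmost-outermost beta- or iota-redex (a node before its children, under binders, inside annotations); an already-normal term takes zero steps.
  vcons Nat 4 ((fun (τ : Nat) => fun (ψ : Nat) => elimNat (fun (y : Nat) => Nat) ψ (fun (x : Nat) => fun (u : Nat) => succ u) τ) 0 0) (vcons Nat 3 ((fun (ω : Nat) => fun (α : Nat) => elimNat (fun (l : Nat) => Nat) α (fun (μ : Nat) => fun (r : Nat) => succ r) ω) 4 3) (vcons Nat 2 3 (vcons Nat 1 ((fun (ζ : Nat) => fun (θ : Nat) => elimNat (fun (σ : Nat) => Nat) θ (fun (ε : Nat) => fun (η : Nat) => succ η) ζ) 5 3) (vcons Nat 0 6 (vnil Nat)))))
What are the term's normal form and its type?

resulting normal form:
  vcons Nat 4 0 (vcons Nat 3 7 (vcons Nat 2 3 (vcons Nat 1 8 (vcons Nat 0 6 (vnil Nat)))))
inferred type:
  Vec Nat 5


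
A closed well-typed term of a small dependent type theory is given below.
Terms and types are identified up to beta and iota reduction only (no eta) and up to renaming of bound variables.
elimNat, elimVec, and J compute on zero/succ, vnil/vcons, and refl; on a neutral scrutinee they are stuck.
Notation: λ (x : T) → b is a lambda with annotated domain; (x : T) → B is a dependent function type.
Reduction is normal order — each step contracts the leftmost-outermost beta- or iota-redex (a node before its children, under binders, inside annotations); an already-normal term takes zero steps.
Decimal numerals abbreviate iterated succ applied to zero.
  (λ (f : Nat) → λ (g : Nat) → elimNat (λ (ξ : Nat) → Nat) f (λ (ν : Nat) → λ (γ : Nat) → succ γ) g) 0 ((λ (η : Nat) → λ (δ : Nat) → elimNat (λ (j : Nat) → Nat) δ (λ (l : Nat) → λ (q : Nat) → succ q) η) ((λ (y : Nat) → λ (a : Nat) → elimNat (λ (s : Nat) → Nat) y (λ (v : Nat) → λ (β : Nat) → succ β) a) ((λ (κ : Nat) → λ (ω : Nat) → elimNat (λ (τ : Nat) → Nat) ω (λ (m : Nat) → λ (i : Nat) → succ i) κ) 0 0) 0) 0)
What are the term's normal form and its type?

reduced normal form:
  0
the term's type:
  Nat


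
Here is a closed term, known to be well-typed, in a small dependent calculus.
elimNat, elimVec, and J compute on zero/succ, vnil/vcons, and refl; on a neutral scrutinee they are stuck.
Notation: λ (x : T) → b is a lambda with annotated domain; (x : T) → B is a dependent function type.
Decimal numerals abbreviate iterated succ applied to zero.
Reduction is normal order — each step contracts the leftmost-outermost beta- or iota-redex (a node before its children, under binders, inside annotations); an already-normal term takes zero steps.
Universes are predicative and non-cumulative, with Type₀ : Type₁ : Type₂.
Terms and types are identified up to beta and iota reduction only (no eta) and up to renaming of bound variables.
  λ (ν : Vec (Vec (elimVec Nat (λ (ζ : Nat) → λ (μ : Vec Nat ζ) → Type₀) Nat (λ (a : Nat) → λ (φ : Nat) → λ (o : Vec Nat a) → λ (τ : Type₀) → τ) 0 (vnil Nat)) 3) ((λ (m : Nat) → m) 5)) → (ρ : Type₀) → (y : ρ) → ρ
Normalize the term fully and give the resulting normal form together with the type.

normal form:
  λ (ν : Vec (Vec Nat 3) 5) → (ζ : Type₀) → (μ : ζ) → ζ
type:
  (ν : Vec (Vec Nat 3) 5) → Type₁
observation: reduction starts at an elimVec iota-redex, and 2 normal-order steps reach the normal form.


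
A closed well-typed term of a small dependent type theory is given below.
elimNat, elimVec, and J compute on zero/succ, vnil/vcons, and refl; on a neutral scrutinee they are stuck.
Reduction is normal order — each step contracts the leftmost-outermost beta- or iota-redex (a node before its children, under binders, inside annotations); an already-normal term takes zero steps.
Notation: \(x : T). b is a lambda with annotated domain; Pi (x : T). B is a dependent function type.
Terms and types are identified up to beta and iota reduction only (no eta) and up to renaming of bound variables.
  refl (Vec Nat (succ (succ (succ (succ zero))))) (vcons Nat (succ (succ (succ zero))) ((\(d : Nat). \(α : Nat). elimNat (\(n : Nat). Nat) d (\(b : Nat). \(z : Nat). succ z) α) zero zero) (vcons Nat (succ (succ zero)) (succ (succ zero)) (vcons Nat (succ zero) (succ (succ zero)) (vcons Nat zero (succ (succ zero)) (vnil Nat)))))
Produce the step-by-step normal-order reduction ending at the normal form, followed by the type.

reduction (normal order):
  refl (Vec Nat (succ (succ (succ (succ zero))))) (vcons Nat (succ (succ (succ zero))) ((\(d : Nat). \(α : Nat). elimNat (\(n : Nat). Nat) d (\(b : Nat). \(z : Nat). succ z) α) zero zero) (vcons Nat (succ (succ zero)) (succ (succ zero)) (vcons Nat (succ zero) (succ (succ zero)) (vcons Nat zero (succ (succ zero)) (vnil Nat)))))
  ~> refl (Vec Nat (succ (succ (succ (succ zero))))) (vcons Nat (succ (succ (succ zero))) ((\(d : Nat). elimNat (\(α : Nat). Nat) zero (\(n : Nat). \(b : Nat). succ b) d) zero) (vcons Nat (succ (succ zero)) (succ (succ zero)) (vcons Nat (succ zero) (succ (succ zero)) (vcons Nat zero (succ (succ zero)) (vnil Nat)))))
  ~> refl (Vec Nat (succ (succ (succ (succ zero))))) (vcons Nat (succ (succ (succ zero))) (elimNat (\(d : Nat). Nat) zero (\(α : Nat). \(n : Nat). succ n) zero) (vcons Nat (succ (succ zero)) (succ (succ zero)) (vcons Nat (succ zero) (succ (succ zero)) (vcons Nat zero (succ (succ zero)) (vnil Nat)))))
  ~> refl (Vec Nat (succ (succ (succ (succ zero))))) (vcons Nat (succ (succ (succ zero))) zero (vcons Nat (succ (succ zero)) (succ (succ zero)) (vcons Nat (succ zero) (succ (succ zero)) (vcons Nat zero (succ (succ zero)) (vnil Nat)))))
inferred type:
  Eq (Vec Nat (succ (succ (succ (succ zero))))) (vcons Nat (succ (succ (succ zero))) zero (vcons Nat (succ (succ zero)) (succ (succ zero)) (vcons Nat (succ zero) (succ (succ zero)) (vcons Nat zero (succ (succ zero)) (vnil Nat))))) (vcons Nat (succ (succ (succ zero))) zero (vcons Nat (succ (succ zero)) (succ (succ zero)) (vcons Nat (succ zero) (succ (succ zero)) (vcons Nat zero (succ (succ zero)) (vnil Nat)))))


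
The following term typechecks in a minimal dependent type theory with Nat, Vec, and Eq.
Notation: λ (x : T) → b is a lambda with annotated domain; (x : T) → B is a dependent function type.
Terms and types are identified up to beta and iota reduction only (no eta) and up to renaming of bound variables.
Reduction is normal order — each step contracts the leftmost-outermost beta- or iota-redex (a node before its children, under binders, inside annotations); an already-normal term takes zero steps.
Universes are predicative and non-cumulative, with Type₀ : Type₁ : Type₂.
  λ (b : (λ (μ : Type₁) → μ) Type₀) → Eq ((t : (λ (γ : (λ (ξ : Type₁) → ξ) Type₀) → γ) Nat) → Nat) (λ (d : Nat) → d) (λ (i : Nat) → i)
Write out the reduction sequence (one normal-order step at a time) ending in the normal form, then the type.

normal-order reduction sequence:
  λ (b : (λ (μ : Type₁) → μ) Type₀) → Eq ((t : (λ (γ : (λ (ξ : Type₁) → ξ) Type₀) → γ) Nat) → Nat) (λ (d : Nat) → d) (λ (i : Nat) → i)
  ~> λ (b : Type₀) → Eq ((μ : (λ (t : (λ (γ : Type₁) → γ) Type₀) → t) Nat) → Nat) (λ (ξ : Nat) → ξ) (λ (d : Nat) → d)
  ~> λ (b : Type₀) → Eq ((μ : Nat) → Nat) (λ (t : Nat) → t) (λ (γ : Nat) → γ)
type:
  (b : Type₀) → Type₀


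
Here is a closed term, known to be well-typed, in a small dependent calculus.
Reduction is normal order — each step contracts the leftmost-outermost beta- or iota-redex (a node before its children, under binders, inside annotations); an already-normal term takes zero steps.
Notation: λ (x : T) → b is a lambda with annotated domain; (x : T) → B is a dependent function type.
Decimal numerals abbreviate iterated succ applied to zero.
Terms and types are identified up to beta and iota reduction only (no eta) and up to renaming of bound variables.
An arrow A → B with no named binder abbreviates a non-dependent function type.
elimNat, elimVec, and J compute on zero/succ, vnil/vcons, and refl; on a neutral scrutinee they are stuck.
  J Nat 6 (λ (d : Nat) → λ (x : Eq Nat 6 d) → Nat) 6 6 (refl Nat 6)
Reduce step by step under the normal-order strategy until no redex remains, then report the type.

normal-order reduction:
  J Nat 6 (λ (d : Nat) → λ (x : Eq Nat 6 d) → Nat) 6 6 (refl Nat 6)
  ~> 6
the term's type:
  Nat


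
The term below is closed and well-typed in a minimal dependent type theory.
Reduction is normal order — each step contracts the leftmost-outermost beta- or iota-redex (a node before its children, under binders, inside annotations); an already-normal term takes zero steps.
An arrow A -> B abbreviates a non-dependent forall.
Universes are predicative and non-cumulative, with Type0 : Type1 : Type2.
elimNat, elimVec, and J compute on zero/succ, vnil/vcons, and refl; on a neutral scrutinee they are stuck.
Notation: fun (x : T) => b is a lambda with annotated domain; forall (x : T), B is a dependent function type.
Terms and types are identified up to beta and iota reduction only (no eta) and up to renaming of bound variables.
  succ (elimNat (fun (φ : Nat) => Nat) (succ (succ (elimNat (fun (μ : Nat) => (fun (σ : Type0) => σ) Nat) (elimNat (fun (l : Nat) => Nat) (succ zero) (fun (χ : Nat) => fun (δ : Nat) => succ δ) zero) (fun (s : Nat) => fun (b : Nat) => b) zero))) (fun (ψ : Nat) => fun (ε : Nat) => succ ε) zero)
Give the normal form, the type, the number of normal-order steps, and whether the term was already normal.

reduced normal form:
  succ (succ (succ (succ zero)))
type:
  Nat
reduction steps (normal order): 3
already normal: no
first contracted redex: an elimNat iota-redex


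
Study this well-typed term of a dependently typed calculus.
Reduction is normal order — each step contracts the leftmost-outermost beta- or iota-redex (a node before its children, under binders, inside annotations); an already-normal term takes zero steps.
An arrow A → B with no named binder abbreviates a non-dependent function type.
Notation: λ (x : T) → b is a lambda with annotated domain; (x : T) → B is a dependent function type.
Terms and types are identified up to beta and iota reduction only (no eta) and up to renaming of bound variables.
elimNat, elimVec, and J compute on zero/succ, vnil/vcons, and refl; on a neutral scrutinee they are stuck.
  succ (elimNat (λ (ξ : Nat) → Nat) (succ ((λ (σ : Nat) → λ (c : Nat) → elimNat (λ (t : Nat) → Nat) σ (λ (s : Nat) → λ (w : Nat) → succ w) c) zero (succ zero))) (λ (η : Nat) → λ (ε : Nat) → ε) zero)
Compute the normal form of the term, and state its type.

reduced normal form:
  succ (succ (succ zero))
type:
  Nat
observation: 7 normal-order steps normalize the term, beginning with an elimNat iota-redex.


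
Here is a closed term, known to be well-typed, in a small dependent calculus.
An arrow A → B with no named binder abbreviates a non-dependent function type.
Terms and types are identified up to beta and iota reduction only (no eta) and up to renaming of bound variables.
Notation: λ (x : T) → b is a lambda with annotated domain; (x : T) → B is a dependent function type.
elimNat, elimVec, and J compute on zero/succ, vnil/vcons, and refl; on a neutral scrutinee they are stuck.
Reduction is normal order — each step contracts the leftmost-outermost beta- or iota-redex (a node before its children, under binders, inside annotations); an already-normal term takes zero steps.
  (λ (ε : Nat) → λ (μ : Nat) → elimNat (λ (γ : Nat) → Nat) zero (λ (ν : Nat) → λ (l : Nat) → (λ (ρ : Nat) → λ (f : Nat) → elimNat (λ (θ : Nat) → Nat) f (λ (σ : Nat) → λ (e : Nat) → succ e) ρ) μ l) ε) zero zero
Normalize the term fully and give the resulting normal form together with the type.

normal form:
  zero
inferred type:
  Nat
observation: 3 normal-order steps separate the term from its normal form.


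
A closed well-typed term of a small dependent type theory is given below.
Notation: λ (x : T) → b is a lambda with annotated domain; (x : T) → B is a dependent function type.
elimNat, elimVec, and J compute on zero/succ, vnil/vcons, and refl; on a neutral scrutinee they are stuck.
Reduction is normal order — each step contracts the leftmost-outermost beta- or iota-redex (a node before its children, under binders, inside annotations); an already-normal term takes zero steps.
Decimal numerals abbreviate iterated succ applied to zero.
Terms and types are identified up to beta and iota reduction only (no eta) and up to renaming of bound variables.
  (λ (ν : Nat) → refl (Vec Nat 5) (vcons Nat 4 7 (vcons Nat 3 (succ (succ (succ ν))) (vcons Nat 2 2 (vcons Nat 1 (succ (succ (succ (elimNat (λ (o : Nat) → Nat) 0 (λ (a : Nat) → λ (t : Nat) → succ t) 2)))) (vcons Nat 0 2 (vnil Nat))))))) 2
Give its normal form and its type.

reduced normal form:
  refl (Vec Nat 5) (vcons Nat 4 7 (vcons Nat 3 5 (vcons Nat 2 2 (vcons Nat 1 5 (vcons Nat 0 2 (vnil Nat))))))
inferred type:
  Eq (Vec Nat 5) (vcons Nat 4 7 (vcons Nat 3 5 (vcons Nat 2 2 (vcons Nat 1 5 (vcons Nat 0 2 (vnil Nat)))))) (vcons Nat 4 7 (vcons Nat 3 5 (vcons Nat 2 2 (vcons Nat 1 5 (vcons Nat 0 2 (vnil Nat))))))


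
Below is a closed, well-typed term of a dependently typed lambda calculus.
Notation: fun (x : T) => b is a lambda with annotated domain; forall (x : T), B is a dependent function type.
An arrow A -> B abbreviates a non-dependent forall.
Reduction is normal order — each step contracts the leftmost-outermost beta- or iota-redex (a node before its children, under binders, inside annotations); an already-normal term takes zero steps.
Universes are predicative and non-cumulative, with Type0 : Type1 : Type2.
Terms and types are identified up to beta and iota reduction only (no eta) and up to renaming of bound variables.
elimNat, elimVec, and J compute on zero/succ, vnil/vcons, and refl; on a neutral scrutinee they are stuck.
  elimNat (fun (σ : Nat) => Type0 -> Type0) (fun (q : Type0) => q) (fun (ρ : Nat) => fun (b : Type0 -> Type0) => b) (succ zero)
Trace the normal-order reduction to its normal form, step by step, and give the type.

normal-order reduction sequence:
  elimNat (fun (σ : Nat) => Type0 -> Type0) (fun (q : Type0) => q) (fun (ρ : Nat) => fun (b : Type0 -> Type0) => b) (succ zero)
  ~> (fun (σ : Nat) => fun (q : Type0 -> Type0) => q) zero (elimNat (fun (ρ : Nat) => Type0 -> Type0) (fun (b : Type0) => b) (fun (p : Nat) => fun (v : Type0 -> Type0) => v) zero)
  ~> (fun (σ : Type0 -> Type0) => σ) (elimNat (fun (q : Nat) => Type0 -> Type0) (fun (ρ : Type0) => ρ) (fun (b : Nat) => fun (p : Type0 -> Type0) => p) zero)
  ~> elimNat (fun (σ : Nat) => Type0 -> Type0) (fun (q : Type0) => q) (fun (ρ : Nat) => fun (b : Type0 -> Type0) => b) zero
  ~> fun (σ : Type0) => σ
inferred type:
  Type0 -> Type0


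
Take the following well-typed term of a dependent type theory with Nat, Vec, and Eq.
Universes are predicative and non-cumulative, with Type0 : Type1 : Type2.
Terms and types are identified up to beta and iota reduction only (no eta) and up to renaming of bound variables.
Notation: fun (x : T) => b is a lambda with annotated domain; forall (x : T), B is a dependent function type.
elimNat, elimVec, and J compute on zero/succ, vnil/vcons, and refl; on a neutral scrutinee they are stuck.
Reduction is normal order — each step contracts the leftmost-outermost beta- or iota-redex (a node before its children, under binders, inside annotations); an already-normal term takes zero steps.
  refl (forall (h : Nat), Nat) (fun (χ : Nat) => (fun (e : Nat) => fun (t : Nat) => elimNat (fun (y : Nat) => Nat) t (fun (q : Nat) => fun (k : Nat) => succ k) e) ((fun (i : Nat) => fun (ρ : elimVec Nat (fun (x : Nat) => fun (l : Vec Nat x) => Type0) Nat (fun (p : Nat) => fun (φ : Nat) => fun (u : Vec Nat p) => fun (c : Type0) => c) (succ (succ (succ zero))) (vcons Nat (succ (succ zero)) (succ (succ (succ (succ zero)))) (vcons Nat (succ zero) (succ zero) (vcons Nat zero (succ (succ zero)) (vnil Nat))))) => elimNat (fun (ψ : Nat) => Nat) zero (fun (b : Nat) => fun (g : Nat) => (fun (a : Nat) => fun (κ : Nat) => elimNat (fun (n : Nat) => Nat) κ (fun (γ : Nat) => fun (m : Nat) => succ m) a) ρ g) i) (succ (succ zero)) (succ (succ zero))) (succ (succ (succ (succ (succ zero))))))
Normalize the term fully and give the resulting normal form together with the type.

normal form:
  refl (forall (h : Nat), Nat) (fun (χ : Nat) => succ (succ (succ (succ (succ (succ (succ (succ (succ zero)))))))))
type:
  Eq (forall (h : Nat), Nat) (fun (χ : Nat) => succ (succ (succ (succ (succ (succ (succ (succ (succ zero))))))))) (fun (e : Nat) => succ (succ (succ (succ (succ (succ (succ (succ (succ zero)))))))))


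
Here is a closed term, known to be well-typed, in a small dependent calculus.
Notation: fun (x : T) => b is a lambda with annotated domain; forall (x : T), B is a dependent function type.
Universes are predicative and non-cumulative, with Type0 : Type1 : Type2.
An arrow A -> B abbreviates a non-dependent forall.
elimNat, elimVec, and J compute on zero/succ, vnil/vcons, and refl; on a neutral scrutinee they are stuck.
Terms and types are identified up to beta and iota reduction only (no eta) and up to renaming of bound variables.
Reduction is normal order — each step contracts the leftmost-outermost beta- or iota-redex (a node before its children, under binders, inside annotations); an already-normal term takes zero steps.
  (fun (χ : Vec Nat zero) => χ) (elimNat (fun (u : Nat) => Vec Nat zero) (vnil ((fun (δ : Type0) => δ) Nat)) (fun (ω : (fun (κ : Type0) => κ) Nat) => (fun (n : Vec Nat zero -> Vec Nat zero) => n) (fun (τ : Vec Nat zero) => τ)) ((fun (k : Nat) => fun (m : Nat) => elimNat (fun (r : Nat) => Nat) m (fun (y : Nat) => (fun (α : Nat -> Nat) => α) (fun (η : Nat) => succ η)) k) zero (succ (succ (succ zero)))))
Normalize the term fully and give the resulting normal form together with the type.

normal form:
  vnil Nat
the term's type:
  Vec Nat zero
observation: the first redex contracted is a beta-redex; the normal form is reached in 17 normal-order steps.


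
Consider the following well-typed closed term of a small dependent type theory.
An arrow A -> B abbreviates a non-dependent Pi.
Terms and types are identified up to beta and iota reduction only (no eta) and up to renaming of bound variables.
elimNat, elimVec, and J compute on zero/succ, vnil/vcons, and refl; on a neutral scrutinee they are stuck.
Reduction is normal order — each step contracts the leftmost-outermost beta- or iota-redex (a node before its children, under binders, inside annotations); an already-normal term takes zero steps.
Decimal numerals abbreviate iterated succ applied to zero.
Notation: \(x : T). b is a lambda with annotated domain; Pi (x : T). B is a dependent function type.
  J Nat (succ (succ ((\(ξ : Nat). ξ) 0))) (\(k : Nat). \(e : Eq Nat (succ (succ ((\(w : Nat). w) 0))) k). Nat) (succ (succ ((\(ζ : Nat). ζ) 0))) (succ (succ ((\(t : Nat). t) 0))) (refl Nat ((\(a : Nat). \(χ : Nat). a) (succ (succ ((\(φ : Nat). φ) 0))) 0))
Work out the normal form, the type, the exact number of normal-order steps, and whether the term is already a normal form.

resulting normal form:
  2
inferred type:
  Nat
reduction steps (normal order): 2
already normal: no
first contracted redex: a J iota-redex


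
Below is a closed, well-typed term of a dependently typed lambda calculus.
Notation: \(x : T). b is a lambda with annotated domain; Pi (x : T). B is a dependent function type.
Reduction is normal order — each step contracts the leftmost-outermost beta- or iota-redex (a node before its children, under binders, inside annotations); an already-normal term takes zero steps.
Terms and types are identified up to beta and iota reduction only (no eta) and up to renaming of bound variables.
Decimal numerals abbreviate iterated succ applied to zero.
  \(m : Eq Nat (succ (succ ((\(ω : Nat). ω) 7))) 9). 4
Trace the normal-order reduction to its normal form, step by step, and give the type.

normal-order reduction:
  \(m : Eq Nat (succ (succ ((\(ω : Nat). ω) 7))) 9). 4
  ~> \(m : Eq Nat 9 9). 4
type:
  Pi (m : Eq Nat 9 9). Nat


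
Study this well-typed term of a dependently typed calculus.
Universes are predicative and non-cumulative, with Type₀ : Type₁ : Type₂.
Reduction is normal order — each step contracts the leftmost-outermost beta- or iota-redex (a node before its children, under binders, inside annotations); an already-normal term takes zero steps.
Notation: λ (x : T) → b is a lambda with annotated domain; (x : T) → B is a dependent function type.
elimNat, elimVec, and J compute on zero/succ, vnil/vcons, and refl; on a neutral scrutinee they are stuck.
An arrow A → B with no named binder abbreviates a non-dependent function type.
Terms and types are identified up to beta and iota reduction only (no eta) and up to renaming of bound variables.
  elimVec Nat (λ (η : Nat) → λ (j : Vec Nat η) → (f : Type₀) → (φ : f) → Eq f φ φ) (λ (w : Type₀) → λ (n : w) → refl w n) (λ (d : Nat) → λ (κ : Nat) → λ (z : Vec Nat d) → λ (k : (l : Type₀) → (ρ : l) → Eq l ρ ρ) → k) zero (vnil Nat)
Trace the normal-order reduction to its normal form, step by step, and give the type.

normal-order reduction:
  elimVec Nat (λ (η : Nat) → λ (j : Vec Nat η) → (f : Type₀) → (φ : f) → Eq f φ φ) (λ (w : Type₀) → λ (n : w) → refl w n) (λ (d : Nat) → λ (κ : Nat) → λ (z : Vec Nat d) → λ (k : (l : Type₀) → (ρ : l) → Eq l ρ ρ) → k) zero (vnil Nat)
  ~> λ (η : Type₀) → λ (j : η) → refl η j
the term's type:
  (η : Type₀) → (j : η) → Eq η j j


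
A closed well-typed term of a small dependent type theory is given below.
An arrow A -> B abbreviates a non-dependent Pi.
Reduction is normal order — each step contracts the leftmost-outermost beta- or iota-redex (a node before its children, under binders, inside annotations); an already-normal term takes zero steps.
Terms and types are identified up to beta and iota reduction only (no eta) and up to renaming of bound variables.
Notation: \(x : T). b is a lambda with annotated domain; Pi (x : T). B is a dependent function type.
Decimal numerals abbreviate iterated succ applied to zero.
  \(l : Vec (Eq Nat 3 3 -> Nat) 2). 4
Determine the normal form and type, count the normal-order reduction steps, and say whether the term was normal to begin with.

reduced normal form:
  \(l : Vec (Eq Nat 3 3 -> Nat) 2). 4
inferred type:
  Vec (Eq Nat 3 3 -> Nat) 2 -> Nat
normal-order step count: 0
started in normal form: yes


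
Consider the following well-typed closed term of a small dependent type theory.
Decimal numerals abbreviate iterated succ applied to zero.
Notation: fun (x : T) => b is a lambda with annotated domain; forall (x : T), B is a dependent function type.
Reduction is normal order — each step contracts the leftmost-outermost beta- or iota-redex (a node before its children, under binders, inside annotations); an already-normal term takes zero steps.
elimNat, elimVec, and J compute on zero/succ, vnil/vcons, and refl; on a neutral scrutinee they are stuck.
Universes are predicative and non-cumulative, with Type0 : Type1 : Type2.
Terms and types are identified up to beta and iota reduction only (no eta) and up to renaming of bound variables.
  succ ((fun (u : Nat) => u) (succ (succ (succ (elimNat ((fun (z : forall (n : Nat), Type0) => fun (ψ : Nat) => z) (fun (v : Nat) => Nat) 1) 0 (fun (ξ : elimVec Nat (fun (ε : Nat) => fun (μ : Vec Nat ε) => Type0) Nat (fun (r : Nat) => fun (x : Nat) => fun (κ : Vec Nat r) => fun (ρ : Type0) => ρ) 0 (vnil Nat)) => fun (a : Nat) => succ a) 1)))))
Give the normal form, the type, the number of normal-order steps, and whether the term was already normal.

reduced normal form:
  5
the term's type:
  Nat
reduction steps (normal order): 5
started in normal form: no
first redex: a beta-redex


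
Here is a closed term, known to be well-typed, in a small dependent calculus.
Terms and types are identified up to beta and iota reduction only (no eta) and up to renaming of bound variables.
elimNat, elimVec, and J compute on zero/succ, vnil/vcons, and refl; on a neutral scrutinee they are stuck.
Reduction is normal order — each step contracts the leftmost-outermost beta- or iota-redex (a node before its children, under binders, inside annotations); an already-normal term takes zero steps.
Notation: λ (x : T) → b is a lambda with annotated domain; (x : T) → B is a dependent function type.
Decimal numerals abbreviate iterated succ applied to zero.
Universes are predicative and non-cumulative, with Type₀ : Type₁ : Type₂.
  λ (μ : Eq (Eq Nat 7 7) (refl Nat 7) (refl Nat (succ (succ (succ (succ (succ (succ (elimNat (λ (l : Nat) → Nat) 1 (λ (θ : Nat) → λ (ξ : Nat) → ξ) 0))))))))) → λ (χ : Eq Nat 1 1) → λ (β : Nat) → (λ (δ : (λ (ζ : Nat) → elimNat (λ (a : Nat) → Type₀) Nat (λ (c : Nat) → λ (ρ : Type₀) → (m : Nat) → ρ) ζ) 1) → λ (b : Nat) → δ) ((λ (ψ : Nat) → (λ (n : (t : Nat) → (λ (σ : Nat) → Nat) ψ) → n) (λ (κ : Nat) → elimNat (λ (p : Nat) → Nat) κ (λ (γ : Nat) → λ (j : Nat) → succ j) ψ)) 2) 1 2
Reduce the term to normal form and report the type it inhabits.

reduced normal form:
  λ (μ : Eq (Eq Nat 7 7) (refl Nat 7) (refl Nat 7)) → λ (l : Eq Nat 1 1) → λ (θ : Nat) → 4
inferred type:
  (μ : Eq (Eq Nat 7 7) (refl Nat 7) (refl Nat 7)) → (l : Eq Nat 1 1) → (θ : Nat) → Nat
observation: contracting an elimNat iota-redex first, the term normalizes in 13 steps.


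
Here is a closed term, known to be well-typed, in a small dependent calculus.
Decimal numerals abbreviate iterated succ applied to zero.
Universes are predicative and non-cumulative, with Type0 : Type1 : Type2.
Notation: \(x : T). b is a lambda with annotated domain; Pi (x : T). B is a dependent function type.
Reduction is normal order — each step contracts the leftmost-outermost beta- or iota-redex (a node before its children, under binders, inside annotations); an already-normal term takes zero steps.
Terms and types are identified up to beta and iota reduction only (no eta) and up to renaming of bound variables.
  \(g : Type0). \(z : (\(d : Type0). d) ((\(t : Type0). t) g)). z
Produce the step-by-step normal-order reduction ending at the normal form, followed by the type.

normal-order reduction sequence:
  \(g : Type0). \(z : (\(d : Type0). d) ((\(t : Type0). t) g)). z
  ~> \(g : Type0). \(z : (\(d : Type0). d) g). z
  ~> \(g : Type0). \(z : g). z
type:
  Pi (g : Type0). Pi (z : g). g
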